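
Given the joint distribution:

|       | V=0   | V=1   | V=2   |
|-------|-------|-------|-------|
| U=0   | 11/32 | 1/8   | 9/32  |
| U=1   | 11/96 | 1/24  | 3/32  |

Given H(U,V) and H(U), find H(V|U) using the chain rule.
From the chain rule: H(U,V) = H(U) + H(V|U)
Therefore: H(V|U) = H(U,V) - H(U)

H(U,V) = -[(11/32)·log₂(11/32) + (1/8)·log₂(1/8) + (9/32)·log₂(9/32) + (11/96)·log₂(11/96) + (1/24)·log₂(1/24) + (3/32)·log₂(3/32)]
  = 0.5296 + 0.3750 + 0.5147 + 0.3581 + 0.1910 + 0.3202
  = 2.2886 bits
Marginal P(U) (row sums):
  P(U=0) = 11/32 + 1/8 + 9/32 = 3/4
  P(U=1) = 11/96 + 1/24 + 3/32 = 1/4
H(U) = -[(3/4)·log₂(3/4) + (1/4)·log₂(1/4)]
  = 0.3113 + 0.5000
  = 0.8113 bits

H(V|U) = 2.2886 - 0.8113 = 1.4773 bits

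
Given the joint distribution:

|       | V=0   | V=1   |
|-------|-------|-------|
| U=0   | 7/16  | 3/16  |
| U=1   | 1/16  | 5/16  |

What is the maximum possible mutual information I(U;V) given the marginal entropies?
The upper bound on mutual information is I(U;V) ≤ min(H(U), H(V)).

Marginal P(U) (row sums):
  P(U=0) = 7/16 + 3/16 = 5/8
  P(U=1) = 1/16 + 5/16 = 3/8
Marginal P(V) (column sums):
  P(V=0) = 7/16 + 1/16 = 1/2
  P(V=1) = 3/16 + 5/16 = 1/2

H(U) = -[(5/8)·log₂(5/8) + (3/8)·log₂(3/8)]
  = 0.4238 + 0.5306
  = 0.9544 bits
H(V) = -[(1/2)·log₂(1/2) + (1/2)·log₂(1/2)]
  = 0.5000 + 0.5000
  = 1.0000 bits

Maximum possible I(U;V) = min(0.9544, 1.0000) = 0.9544 bits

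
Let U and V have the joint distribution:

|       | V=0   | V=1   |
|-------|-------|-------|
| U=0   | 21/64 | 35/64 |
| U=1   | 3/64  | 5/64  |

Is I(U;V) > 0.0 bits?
Marginal P(U) (row sums):
  P(U=0) = 21/64 + 35/64 = 7/8
  P(U=1) = 3/64 + 5/64 = 1/8
Marginal P(V) (column sums):
  P(V=0) = 21/64 + 3/64 = 3/8
  P(V=1) = 35/64 + 5/64 = 5/8

H(U) = -[(7/8)·log₂(7/8) + (1/8)·log₂(1/8)]
  = 0.1686 + 0.3750
  = 0.5436 bits
H(V) = -[(3/8)·log₂(3/8) + (5/8)·log₂(5/8)]
  = 0.5306 + 0.4238
  = 0.9544 bits
H(U,V) = -[(21/64)·log₂(21/64) + (35/64)·log₂(35/64) + (3/64)·log₂(3/64) + (5/64)·log₂(5/64)]
  = 0.5275 + 0.4762 + 0.2070 + 0.2873
  = 1.4980 bits

I(U;V) = H(U) + H(V) - H(U,V)
  = 0.5436 + 0.9544 - 1.4980
  = 0.0000 bits

No. I(U;V) = 0.0000 bits, which is ≤ 0.0 bits.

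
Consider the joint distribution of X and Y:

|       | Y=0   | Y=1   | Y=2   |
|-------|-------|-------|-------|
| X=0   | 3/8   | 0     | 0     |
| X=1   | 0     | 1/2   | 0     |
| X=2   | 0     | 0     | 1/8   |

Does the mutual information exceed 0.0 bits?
Marginal P(X) (row sums):
  P(X=0) = 3/8 + 0 + 0 = 3/8
  P(X=1) = 0 + 1/2 + 0 = 1/2
  P(X=2) = 0 + 0 + 1/8 = 1/8
Marginal P(Y) (column sums):
  P(Y=0) = 3/8 + 0 + 0 = 3/8
  P(Y=1) = 0 + 1/2 + 0 = 1/2
  P(Y=2) = 0 + 0 + 1/8 = 1/8

H(X) = -[(3/8)·log₂(3/8) + (1/2)·log₂(1/2) + (1/8)·log₂(1/8)]
  = 0.5306 + 0.5000 + 0.3750
  = 1.4056 bits
H(Y) = -[(3/8)·log₂(3/8) + (1/2)·log₂(1/2) + (1/8)·log₂(1/8)]
  = 0.5306 + 0.5000 + 0.3750
  = 1.4056 bits
H(X,Y) = -[(3/8)·log₂(3/8) + (1/2)·log₂(1/2) + (1/8)·log₂(1/8)]
  = 0.5306 + 0.5000 + 0.3750
  = 1.4056 bits

I(X;Y) = H(X) + H(Y) - H(X,Y)
  = 1.4056 + 1.4056 - 1.4056
  = 1.4056 bits

Yes. I(X;Y) = 1.4056 bits, which is > 0.0 bits.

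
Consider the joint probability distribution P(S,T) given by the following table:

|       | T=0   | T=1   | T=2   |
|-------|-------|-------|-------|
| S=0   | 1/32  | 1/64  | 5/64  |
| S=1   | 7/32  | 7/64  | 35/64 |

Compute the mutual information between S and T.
Marginal P(S) (row sums):
  P(S=0) = 1/32 + 1/64 + 5/64 = 1/8
  P(S=1) = 7/32 + 7/64 + 35/64 = 7/8
Marginal P(T) (column sums):
  P(T=0) = 1/32 + 7/32 = 1/4
  P(T=1) = 1/64 + 7/64 = 1/8
  P(T=2) = 5/64 + 35/64 = 5/8

H(S) = -[(1/8)·log₂(1/8) + (7/8)·log₂(7/8)]
  = 0.3750 + 0.1686
  = 0.5436 bits
H(T) = -[(1/4)·log₂(1/4) + (1/8)·log₂(1/8) + (5/8)·log₂(5/8)]
  = 0.5000 + 0.3750 + 0.4238
  = 1.2988 bits
H(S,T) = -[(1/32)·log₂(1/32) + (1/64)·log₂(1/64) + (5/64)·log₂(5/64) + (7/32)·log₂(7/32) + (7/64)·log₂(7/64) + (35/64)·log₂(35/64)]
  = 0.1563 + 0.0938 + 0.2873 + 0.4796 + 0.3492 + 0.4762
  = 1.8424 bits

I(S;T) = H(S) + H(T) - H(S,T)
  = 0.5436 + 1.2988 - 1.8424
  = 0.0000 bits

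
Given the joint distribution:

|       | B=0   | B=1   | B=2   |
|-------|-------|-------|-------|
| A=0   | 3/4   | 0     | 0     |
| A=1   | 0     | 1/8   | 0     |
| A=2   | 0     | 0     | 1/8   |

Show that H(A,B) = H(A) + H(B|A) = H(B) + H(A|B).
Marginal P(A) (row sums):
  P(A=0) = 3/4 + 0 + 0 = 3/4
  P(A=1) = 0 + 1/8 + 0 = 1/8
  P(A=2) = 0 + 0 + 1/8 = 1/8
Marginal P(B) (column sums):
  P(B=0) = 3/4 + 0 + 0 = 3/4
  P(B=1) = 0 + 1/8 + 0 = 1/8
  P(B=2) = 0 + 0 + 1/8 = 1/8

Decomposition 1: H(A) + H(B|A)
H(A) = -[(3/4)·log₂(3/4) + (1/8)·log₂(1/8) + (1/8)·log₂(1/8)]
  = 0.3113 + 0.3750 + 0.3750
  = 1.0613 bits
H(B|A) = -Σ P(A,B)·log₂ P(B|A), where P(B|A) = P(A,B) / P(A)
  (cells with P(A,B) = 0 contribute 0)
  (A=0,B=0): P(B|A) = (3/4)/(3/4) = 1;  -(3/4)·log₂(1) = 0.0000
  (A=1,B=1): P(B|A) = (1/8)/(1/8) = 1;  -(1/8)·log₂(1) = 0.0000
  (A=2,B=2): P(B|A) = (1/8)/(1/8) = 1;  -(1/8)·log₂(1) = 0.0000
H(B|A) = 0.0000 + 0.0000 + 0.0000
  = 0.0000 bits
H(A) + H(B|A) = 1.0613 + 0.0000 = 1.0613 bits

Decomposition 2: H(B) + H(A|B)
H(B) = -[(3/4)·log₂(3/4) + (1/8)·log₂(1/8) + (1/8)·log₂(1/8)]
  = 0.3113 + 0.3750 + 0.3750
  = 1.0613 bits
H(A|B) = -Σ P(A,B)·log₂ P(A|B), where P(A|B) = P(A,B) / P(B)
  (cells with P(A,B) = 0 contribute 0)
  (A=0,B=0): P(A|B) = (3/4)/(3/4) = 1;  -(3/4)·log₂(1) = 0.0000
  (A=1,B=1): P(A|B) = (1/8)/(1/8) = 1;  -(1/8)·log₂(1) = 0.0000
  (A=2,B=2): P(A|B) = (1/8)/(1/8) = 1;  -(1/8)·log₂(1) = 0.0000
H(A|B) = 0.0000 + 0.0000 + 0.0000
  = 0.0000 bits
H(B) + H(A|B) = 1.0613 + 0.0000 = 1.0613 bits

Direct computation of the joint entropy:
H(A,B) = -[(3/4)·log₂(3/4) + (1/8)·log₂(1/8) + (1/8)·log₂(1/8)]
  = 0.3113 + 0.3750 + 0.3750
  = 1.0613 bits

All three agree: H(A,B) = 1.0613 bits ✓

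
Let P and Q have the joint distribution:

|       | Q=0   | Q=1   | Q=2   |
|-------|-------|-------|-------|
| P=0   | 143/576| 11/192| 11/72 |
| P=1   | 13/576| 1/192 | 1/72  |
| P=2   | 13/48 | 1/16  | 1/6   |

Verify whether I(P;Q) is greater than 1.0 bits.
Marginal P(P) (row sums):
  P(P=0) = 143/576 + 11/192 + 11/72 = 11/24
  P(P=1) = 13/576 + 1/192 + 1/72 = 1/24
  P(P=2) = 13/48 + 1/16 + 1/6 = 1/2
Marginal P(Q) (column sums):
  P(Q=0) = 143/576 + 13/576 + 13/48 = 13/24
  P(Q=1) = 11/192 + 1/192 + 1/16 = 1/8
  P(Q=2) = 11/72 + 1/72 + 1/6 = 1/3

H(P) = -[(11/24)·log₂(11/24) + (1/24)·log₂(1/24) + (1/2)·log₂(1/2)]
  = 0.5159 + 0.1910 + 0.5000
  = 1.2069 bits
H(Q) = -[(13/24)·log₂(13/24) + (1/8)·log₂(1/8) + (1/3)·log₂(1/3)]
  = 0.4791 + 0.3750 + 0.5283
  = 1.3824 bits
H(P,Q) = -[(143/576)·log₂(143/576) + (11/192)·log₂(11/192) + (11/72)·log₂(11/72) + (13/576)·log₂(13/576) + (1/192)·log₂(1/192) + (1/72)·log₂(1/72) + (13/48)·log₂(13/48) + (1/16)·log₂(1/16) + (1/6)·log₂(1/6)]
  = 0.4990 + 0.2364 + 0.4141 + 0.1234 + 0.0395 + 0.0857 + 0.5104 + 0.2500 + 0.4308
  = 2.5893 bits

I(P;Q) = H(P) + H(Q) - H(P,Q)
  = 1.2069 + 1.3824 - 2.5893
  = 0.0000 bits

No. I(P;Q) = 0.0000 bits, which is ≤ 1.0 bits.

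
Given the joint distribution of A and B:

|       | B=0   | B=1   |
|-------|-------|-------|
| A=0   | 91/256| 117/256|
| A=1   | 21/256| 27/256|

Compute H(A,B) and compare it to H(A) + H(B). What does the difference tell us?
Marginal P(A) (row sums):
  P(A=0) = 91/256 + 117/256 = 13/16
  P(A=1) = 21/256 + 27/256 = 3/16
Marginal P(B) (column sums):
  P(B=0) = 91/256 + 21/256 = 7/16
  P(B=1) = 117/256 + 27/256 = 9/16

H(A,B) = -[(91/256)·log₂(91/256) + (117/256)·log₂(117/256) + (21/256)·log₂(21/256) + (27/256)·log₂(27/256)]
  = 0.5304 + 0.5163 + 0.2959 + 0.3423
  = 1.6849 bits
H(A) = -[(13/16)·log₂(13/16) + (3/16)·log₂(3/16)]
  = 0.2434 + 0.4528
  = 0.6962 bits
H(B) = -[(7/16)·log₂(7/16) + (9/16)·log₂(9/16)]
  = 0.5218 + 0.4669
  = 0.9887 bits

H(A) + H(B) = 0.6962 + 0.9887 = 1.6849 bits
Difference: H(A) + H(B) - H(A,B) = 1.6849 - 1.6849 = 0.0000 bits = I(A;B)

The difference is the mutual information; it is 0 here, so A and B are independent (the joint entropy equals the sum of the marginal entropies).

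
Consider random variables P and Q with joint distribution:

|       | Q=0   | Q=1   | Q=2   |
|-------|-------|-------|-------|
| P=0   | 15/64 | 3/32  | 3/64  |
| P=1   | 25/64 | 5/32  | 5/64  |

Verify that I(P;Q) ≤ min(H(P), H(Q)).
Marginal P(P) (row sums):
  P(P=0) = 15/64 + 3/32 + 3/64 = 3/8
  P(P=1) = 25/64 + 5/32 + 5/64 = 5/8
Marginal P(Q) (column sums):
  P(Q=0) = 15/64 + 25/64 = 5/8
  P(Q=1) = 3/32 + 5/32 = 1/4
  P(Q=2) = 3/64 + 5/64 = 1/8

H(P) = -[(3/8)·log₂(3/8) + (5/8)·log₂(5/8)]
  = 0.5306 + 0.4238
  = 0.9544 bits
H(Q) = -[(5/8)·log₂(5/8) + (1/4)·log₂(1/4) + (1/8)·log₂(1/8)]
  = 0.4238 + 0.5000 + 0.3750
  = 1.2988 bits
H(P,Q) = -[(15/64)·log₂(15/64) + (3/32)·log₂(3/32) + (3/64)·log₂(3/64) + (25/64)·log₂(25/64) + (5/32)·log₂(5/32) + (5/64)·log₂(5/64)]
  = 0.4906 + 0.3202 + 0.2070 + 0.5297 + 0.4184 + 0.2873
  = 2.2532 bits

I(P;Q) = H(P) + H(Q) - H(P,Q)
  = 0.9544 + 1.2988 - 2.2532
  = 0.0000 bits

min(H(P), H(Q)) = min(0.9544, 1.2988) = 0.9544 bits
Since 0.0000 ≤ 0.9544, the bound is satisfied ✓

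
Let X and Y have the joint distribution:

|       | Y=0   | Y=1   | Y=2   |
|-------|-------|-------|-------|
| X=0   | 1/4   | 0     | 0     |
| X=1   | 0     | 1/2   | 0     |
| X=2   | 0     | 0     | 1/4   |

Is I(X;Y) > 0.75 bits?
Marginal P(X) (row sums):
  P(X=0) = 1/4 + 0 + 0 = 1/4
  P(X=1) = 0 + 1/2 + 0 = 1/2
  P(X=2) = 0 + 0 + 1/4 = 1/4
Marginal P(Y) (column sums):
  P(Y=0) = 1/4 + 0 + 0 = 1/4
  P(Y=1) = 0 + 1/2 + 0 = 1/2
  P(Y=2) = 0 + 0 + 1/4 = 1/4

H(X) = -[(1/4)·log₂(1/4) + (1/2)·log₂(1/2) + (1/4)·log₂(1/4)]
  = 0.5000 + 0.5000 + 0.5000
  = 1.5000 bits
H(Y) = -[(1/4)·log₂(1/4) + (1/2)·log₂(1/2) + (1/4)·log₂(1/4)]
  = 0.5000 + 0.5000 + 0.5000
  = 1.5000 bits
H(X,Y) = -[(1/4)·log₂(1/4) + (1/2)·log₂(1/2) + (1/4)·log₂(1/4)]
  = 0.5000 + 0.5000 + 0.5000
  = 1.5000 bits

I(X;Y) = H(X) + H(Y) - H(X,Y)
  = 1.5000 + 1.5000 - 1.5000
  = 1.5000 bits

Yes. I(X;Y) = 1.5000 bits, which is > 0.75 bits.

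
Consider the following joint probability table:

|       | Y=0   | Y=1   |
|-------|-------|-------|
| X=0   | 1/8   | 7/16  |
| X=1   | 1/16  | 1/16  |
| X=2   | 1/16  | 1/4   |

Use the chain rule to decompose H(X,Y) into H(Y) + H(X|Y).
By the chain rule: H(X,Y) = H(Y) + H(X|Y)

Marginal P(Y) (column sums):
  P(Y=0) = 1/8 + 1/16 + 1/16 = 1/4
  P(Y=1) = 7/16 + 1/16 + 1/4 = 3/4
H(Y) = -[(1/4)·log₂(1/4) + (3/4)·log₂(3/4)]
  = 0.5000 + 0.3113
  = 0.8113 bits
H(X|Y) = -Σ P(X,Y)·log₂ P(X|Y), where P(X|Y) = P(X,Y) / P(Y)
  (X=0,Y=0): P(X|Y) = (1/8)/(1/4) = 1/2;  -(1/8)·log₂(1/2) = 0.1250
  (X=0,Y=1): P(X|Y) = (7/16)/(3/4) = 7/12;  -(7/16)·log₂(7/12) = 0.3402
  (X=1,Y=0): P(X|Y) = (1/16)/(1/4) = 1/4;  -(1/16)·log₂(1/4) = 0.1250
  (X=1,Y=1): P(X|Y) = (1/16)/(3/4) = 1/12;  -(1/16)·log₂(1/12) = 0.2241
  (X=2,Y=0): P(X|Y) = (1/16)/(1/4) = 1/4;  -(1/16)·log₂(1/4) = 0.1250
  (X=2,Y=1): P(X|Y) = (1/4)/(3/4) = 1/3;  -(1/4)·log₂(1/3) = 0.3962
H(X|Y) = 0.1250 + 0.3402 + 0.1250 + 0.2241 + 0.1250 + 0.3962
  = 1.3355 bits

H(X,Y) = H(Y) + H(X|Y) = 0.8113 + 1.3355 = 2.1468 bits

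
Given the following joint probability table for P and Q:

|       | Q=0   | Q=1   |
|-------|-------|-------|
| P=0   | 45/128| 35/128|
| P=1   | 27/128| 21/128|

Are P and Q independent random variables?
Marginal P(P) (row sums):
  P(P=0) = 45/128 + 35/128 = 5/8
  P(P=1) = 27/128 + 21/128 = 3/8
Marginal P(Q) (column sums):
  P(Q=0) = 45/128 + 27/128 = 9/16
  P(Q=1) = 35/128 + 21/128 = 7/16

P and Q are independent iff P(P=i,Q=j) = P(P=i)·P(Q=j) for every cell.
  P(P=0)·P(Q=0) = 5/8 × 9/16 = 45/128 = P(P=0,Q=0) ✓
  P(P=0)·P(Q=1) = 5/8 × 7/16 = 35/128 = P(P=0,Q=1) ✓
  P(P=1)·P(Q=0) = 3/8 × 9/16 = 27/128 = P(P=1,Q=0) ✓
  P(P=1)·P(Q=1) = 3/8 × 7/16 = 21/128 = P(P=1,Q=1) ✓

Yes, P and Q are independent: every cell factors, so I(P;Q) = 0 bits.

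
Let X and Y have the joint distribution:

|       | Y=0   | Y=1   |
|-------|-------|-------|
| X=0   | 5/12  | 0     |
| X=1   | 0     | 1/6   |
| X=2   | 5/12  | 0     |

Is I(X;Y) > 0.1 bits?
Marginal P(X) (row sums):
  P(X=0) = 5/12 + 0 = 5/12
  P(X=1) = 0 + 1/6 = 1/6
  P(X=2) = 5/12 + 0 = 5/12
Marginal P(Y) (column sums):
  P(Y=0) = 5/12 + 0 + 5/12 = 5/6
  P(Y=1) = 0 + 1/6 + 0 = 1/6

H(X) = -[(5/12)·log₂(5/12) + (1/6)·log₂(1/6) + (5/12)·log₂(5/12)]
  = 0.5263 + 0.4308 + 0.5263
  = 1.4834 bits
H(Y) = -[(5/6)·log₂(5/6) + (1/6)·log₂(1/6)]
  = 0.2192 + 0.4308
  = 0.6500 bits
H(X,Y) = -[(5/12)·log₂(5/12) + (1/6)·log₂(1/6) + (5/12)·log₂(5/12)]
  = 0.5263 + 0.4308 + 0.5263
  = 1.4834 bits

I(X;Y) = H(X) + H(Y) - H(X,Y)
  = 1.4834 + 0.6500 - 1.4834
  = 0.6500 bits

Yes. I(X;Y) = 0.6500 bits, which is > 0.1 bits.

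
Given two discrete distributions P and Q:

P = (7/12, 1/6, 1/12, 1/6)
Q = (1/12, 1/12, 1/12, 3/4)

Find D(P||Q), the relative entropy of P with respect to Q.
D(P||Q) = Σ P(i) log₂(P(i)/Q(i))
  i=0: (7/12) × log₂((7/12)/(1/12)) = (7/12) × log₂(7) = 1.6376
  i=1: (1/6) × log₂((1/6)/(1/12)) = (1/6) × log₂(2) = 0.1667
  i=2: (1/12) × log₂((1/12)/(1/12)) = (1/12) × log₂(1) = 0.0000
  i=3: (1/6) × log₂((1/6)/(3/4)) = (1/6) × log₂(2/9) = -0.3617
D(P||Q) = 1.6376 + 0.1667 + 0.0000 - 0.3617
  = 1.4426 bits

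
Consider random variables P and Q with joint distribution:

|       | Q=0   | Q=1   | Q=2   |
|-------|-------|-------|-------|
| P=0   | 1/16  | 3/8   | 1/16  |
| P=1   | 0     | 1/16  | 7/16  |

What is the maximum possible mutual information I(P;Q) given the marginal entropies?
The upper bound on mutual information is I(P;Q) ≤ min(H(P), H(Q)).

Marginal P(P) (row sums):
  P(P=0) = 1/16 + 3/8 + 1/16 = 1/2
  P(P=1) = 0 + 1/16 + 7/16 = 1/2
Marginal P(Q) (column sums):
  P(Q=0) = 1/16 + 0 = 1/16
  P(Q=1) = 3/8 + 1/16 = 7/16
  P(Q=2) = 1/16 + 7/16 = 1/2

H(P) = -[(1/2)·log₂(1/2) + (1/2)·log₂(1/2)]
  = 0.5000 + 0.5000
  = 1.0000 bits
H(Q) = -[(1/16)·log₂(1/16) + (7/16)·log₂(7/16) + (1/2)·log₂(1/2)]
  = 0.2500 + 0.5218 + 0.5000
  = 1.2718 bits

Maximum possible I(P;Q) = min(1.0000, 1.2718) = 1.0000 bits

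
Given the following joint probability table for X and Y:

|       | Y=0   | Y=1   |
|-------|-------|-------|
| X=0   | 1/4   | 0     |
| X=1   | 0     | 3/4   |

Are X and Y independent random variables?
Marginal P(X) (row sums):
  P(X=0) = 1/4 + 0 = 1/4
  P(X=1) = 0 + 3/4 = 3/4
Marginal P(Y) (column sums):
  P(Y=0) = 1/4 + 0 = 1/4
  P(Y=1) = 0 + 3/4 = 3/4

X and Y are independent iff P(X=i,Y=j) = P(X=i)·P(Y=j) for every cell.
  P(X=0)·P(Y=0) = 1/4 × 1/4 = 1/16, but P(X=0,Y=0) = 1/4 ✗

No, X and Y are not independent. Quantitatively, I(X;Y) > 0:

H(X) = -[(1/4)·log₂(1/4) + (3/4)·log₂(3/4)]
  = 0.5000 + 0.3113
  = 0.8113 bits
H(Y) = -[(1/4)·log₂(1/4) + (3/4)·log₂(3/4)]
  = 0.5000 + 0.3113
  = 0.8113 bits
H(X,Y) = -[(1/4)·log₂(1/4) + (3/4)·log₂(3/4)]
  = 0.5000 + 0.3113
  = 0.8113 bits
I(X;Y) = H(X) + H(Y) - H(X,Y) = 0.8113 + 0.8113 - 0.8113 = 0.8113 bits > 0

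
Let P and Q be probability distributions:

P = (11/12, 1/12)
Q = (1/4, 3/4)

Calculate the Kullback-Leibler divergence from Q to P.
D(P||Q) = Σ P(i) log₂(P(i)/Q(i))
  i=0: (11/12) × log₂((11/12)/(1/4)) = (11/12) × log₂(11/3) = 1.7183
  i=1: (1/12) × log₂((1/12)/(3/4)) = (1/12) × log₂(1/9) = -0.2642
D(P||Q) = 1.7183 - 0.2642
  = 1.4541 bits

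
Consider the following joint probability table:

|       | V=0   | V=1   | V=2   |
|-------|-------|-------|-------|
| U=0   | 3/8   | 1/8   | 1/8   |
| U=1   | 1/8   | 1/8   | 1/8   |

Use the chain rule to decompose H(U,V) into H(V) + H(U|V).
By the chain rule: H(U,V) = H(V) + H(U|V)

Marginal P(V) (column sums):
  P(V=0) = 3/8 + 1/8 = 1/2
  P(V=1) = 1/8 + 1/8 = 1/4
  P(V=2) = 1/8 + 1/8 = 1/4
H(V) = -[(1/2)·log₂(1/2) + (1/4)·log₂(1/4) + (1/4)·log₂(1/4)]
  = 0.5000 + 0.5000 + 0.5000
  = 1.5000 bits
H(U|V) = -Σ P(U,V)·log₂ P(U|V), where P(U|V) = P(U,V) / P(V)
  (U=0,V=0): P(U|V) = (3/8)/(1/2) = 3/4;  -(3/8)·log₂(3/4) = 0.1556
  (U=0,V=1): P(U|V) = (1/8)/(1/4) = 1/2;  -(1/8)·log₂(1/2) = 0.1250
  (U=0,V=2): P(U|V) = (1/8)/(1/4) = 1/2;  -(1/8)·log₂(1/2) = 0.1250
  (U=1,V=0): P(U|V) = (1/8)/(1/2) = 1/4;  -(1/8)·log₂(1/4) = 0.2500
  (U=1,V=1): P(U|V) = (1/8)/(1/4) = 1/2;  -(1/8)·log₂(1/2) = 0.1250
  (U=1,V=2): P(U|V) = (1/8)/(1/4) = 1/2;  -(1/8)·log₂(1/2) = 0.1250
H(U|V) = 0.1556 + 0.1250 + 0.1250 + 0.2500 + 0.1250 + 0.1250
  = 0.9056 bits

H(U,V) = H(V) + H(U|V) = 1.5000 + 0.9056 = 2.4056 bits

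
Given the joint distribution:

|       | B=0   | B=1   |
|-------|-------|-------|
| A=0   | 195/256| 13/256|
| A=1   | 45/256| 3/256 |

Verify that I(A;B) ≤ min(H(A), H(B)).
Marginal P(A) (row sums):
  P(A=0) = 195/256 + 13/256 = 13/16
  P(A=1) = 45/256 + 3/256 = 3/16
Marginal P(B) (column sums):
  P(B=0) = 195/256 + 45/256 = 15/16
  P(B=1) = 13/256 + 3/256 = 1/16

H(A) = -[(13/16)·log₂(13/16) + (3/16)·log₂(3/16)]
  = 0.2434 + 0.4528
  = 0.6962 bits
H(B) = -[(15/16)·log₂(15/16) + (1/16)·log₂(1/16)]
  = 0.0873 + 0.2500
  = 0.3373 bits
H(A,B) = -[(195/256)·log₂(195/256) + (13/256)·log₂(13/256) + (45/256)·log₂(45/256) + (3/256)·log₂(3/256)]
  = 0.2991 + 0.2183 + 0.4409 + 0.0752
  = 1.0335 bits

I(A;B) = H(A) + H(B) - H(A,B)
  = 0.6962 + 0.3373 - 1.0335
  = 0.0000 bits

min(H(A), H(B)) = min(0.6962, 0.3373) = 0.3373 bits
Since 0.0000 ≤ 0.3373, the bound is satisfied ✓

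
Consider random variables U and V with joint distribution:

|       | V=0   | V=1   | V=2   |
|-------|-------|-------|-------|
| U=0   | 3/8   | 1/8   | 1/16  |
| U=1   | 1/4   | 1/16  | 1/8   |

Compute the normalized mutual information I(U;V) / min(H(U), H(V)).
Marginal P(U) (row sums):
  P(U=0) = 3/8 + 1/8 + 1/16 = 9/16
  P(U=1) = 1/4 + 1/16 + 1/8 = 7/16
Marginal P(V) (column sums):
  P(V=0) = 3/8 + 1/4 = 5/8
  P(V=1) = 1/8 + 1/16 = 3/16
  P(V=2) = 1/16 + 1/8 = 3/16

H(U) = -[(9/16)·log₂(9/16) + (7/16)·log₂(7/16)]
  = 0.4669 + 0.5218
  = 0.9887 bits
H(V) = -[(5/8)·log₂(5/8) + (3/16)·log₂(3/16) + (3/16)·log₂(3/16)]
  = 0.4238 + 0.4528 + 0.4528
  = 1.3294 bits
H(U,V) = -[(3/8)·log₂(3/8) + (1/8)·log₂(1/8) + (1/16)·log₂(1/16) + (1/4)·log₂(1/4) + (1/16)·log₂(1/16) + (1/8)·log₂(1/8)]
  = 0.5306 + 0.3750 + 0.2500 + 0.5000 + 0.2500 + 0.3750
  = 2.2806 bits

I(U;V) = H(U) + H(V) - H(U,V)
  = 0.9887 + 1.3294 - 2.2806
  = 0.0375 bits

min(H(U), H(V)) = min(0.9887, 1.3294) = 0.9887 bits
Normalized MI = 0.0375 / 0.9887 = 0.0379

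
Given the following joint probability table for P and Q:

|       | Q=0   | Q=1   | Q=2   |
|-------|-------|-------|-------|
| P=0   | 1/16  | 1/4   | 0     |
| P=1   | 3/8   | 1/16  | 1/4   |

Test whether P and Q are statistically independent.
Marginal P(P) (row sums):
  P(P=0) = 1/16 + 1/4 + 0 = 5/16
  P(P=1) = 3/8 + 1/16 + 1/4 = 11/16
Marginal P(Q) (column sums):
  P(Q=0) = 1/16 + 3/8 = 7/16
  P(Q=1) = 1/4 + 1/16 = 5/16
  P(Q=2) = 0 + 1/4 = 1/4

P and Q are independent iff P(P=i,Q=j) = P(P=i)·P(Q=j) for every cell.
  P(P=0)·P(Q=0) = 5/16 × 7/16 = 35/256, but P(P=0,Q=0) = 1/16 ✗

No, P and Q are not independent. Quantitatively, I(P;Q) > 0:

H(P) = -[(5/16)·log₂(5/16) + (11/16)·log₂(11/16)]
  = 0.5244 + 0.3716
  = 0.8960 bits
H(Q) = -[(7/16)·log₂(7/16) + (5/16)·log₂(5/16) + (1/4)·log₂(1/4)]
  = 0.5218 + 0.5244 + 0.5000
  = 1.5462 bits
H(P,Q) = -[(1/16)·log₂(1/16) + (1/4)·log₂(1/4) + (3/8)·log₂(3/8) + (1/16)·log₂(1/16) + (1/4)·log₂(1/4)]
  = 0.2500 + 0.5000 + 0.5306 + 0.2500 + 0.5000
  = 2.0306 bits
I(P;Q) = H(P) + H(Q) - H(P,Q) = 0.8960 + 1.5462 - 2.0306 = 0.4116 bits > 0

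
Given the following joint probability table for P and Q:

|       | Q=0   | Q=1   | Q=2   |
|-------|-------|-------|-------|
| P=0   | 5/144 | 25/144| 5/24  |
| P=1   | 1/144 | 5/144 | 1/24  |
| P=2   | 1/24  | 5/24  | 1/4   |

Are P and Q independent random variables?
Marginal P(P) (row sums):
  P(P=0) = 5/144 + 25/144 + 5/24 = 5/12
  P(P=1) = 1/144 + 5/144 + 1/24 = 1/12
  P(P=2) = 1/24 + 5/24 + 1/4 = 1/2
Marginal P(Q) (column sums):
  P(Q=0) = 5/144 + 1/144 + 1/24 = 1/12
  P(Q=1) = 25/144 + 5/144 + 5/24 = 5/12
  P(Q=2) = 5/24 + 1/24 + 1/4 = 1/2

P and Q are independent iff P(P=i,Q=j) = P(P=i)·P(Q=j) for every cell.
  P(P=0)·P(Q=0) = 5/12 × 1/12 = 5/144 = P(P=0,Q=0) ✓
  P(P=0)·P(Q=1) = 5/12 × 5/12 = 25/144 = P(P=0,Q=1) ✓
  P(P=0)·P(Q=2) = 5/12 × 1/2 = 5/24 = P(P=0,Q=2) ✓
  P(P=1)·P(Q=0) = 1/12 × 1/12 = 1/144 = P(P=1,Q=0) ✓
  P(P=1)·P(Q=1) = 1/12 × 5/12 = 5/144 = P(P=1,Q=1) ✓
  P(P=1)·P(Q=2) = 1/12 × 1/2 = 1/24 = P(P=1,Q=2) ✓
  P(P=2)·P(Q=0) = 1/2 × 1/12 = 1/24 = P(P=2,Q=0) ✓
  P(P=2)·P(Q=1) = 1/2 × 5/12 = 5/24 = P(P=2,Q=1) ✓
  P(P=2)·P(Q=2) = 1/2 × 1/2 = 1/4 = P(P=2,Q=2) ✓

Yes, P and Q are independent: every cell factors, so I(P;Q) = 0 bits.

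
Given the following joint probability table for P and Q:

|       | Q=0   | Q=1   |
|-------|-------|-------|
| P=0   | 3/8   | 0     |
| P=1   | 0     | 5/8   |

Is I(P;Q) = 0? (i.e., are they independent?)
Marginal P(P) (row sums):
  P(P=0) = 3/8 + 0 = 3/8
  P(P=1) = 0 + 5/8 = 5/8
Marginal P(Q) (column sums):
  P(Q=0) = 3/8 + 0 = 3/8
  P(Q=1) = 0 + 5/8 = 5/8

P and Q are independent iff P(P=i,Q=j) = P(P=i)·P(Q=j) for every cell.
  P(P=0)·P(Q=0) = 3/8 × 3/8 = 9/64, but P(P=0,Q=0) = 3/8 ✗

No, P and Q are not independent. Quantitatively, I(P;Q) > 0:

H(P) = -[(3/8)·log₂(3/8) + (5/8)·log₂(5/8)]
  = 0.5306 + 0.4238
  = 0.9544 bits
H(Q) = -[(3/8)·log₂(3/8) + (5/8)·log₂(5/8)]
  = 0.5306 + 0.4238
  = 0.9544 bits
H(P,Q) = -[(3/8)·log₂(3/8) + (5/8)·log₂(5/8)]
  = 0.5306 + 0.4238
  = 0.9544 bits
I(P;Q) = H(P) + H(Q) - H(P,Q) = 0.9544 + 0.9544 - 0.9544 = 0.9544 bits > 0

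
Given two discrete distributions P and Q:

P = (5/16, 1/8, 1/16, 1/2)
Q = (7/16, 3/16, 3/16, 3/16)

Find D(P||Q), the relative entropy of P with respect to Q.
D(P||Q) = Σ P(i) log₂(P(i)/Q(i))
  i=0: (5/16) × log₂((5/16)/(7/16)) = (5/16) × log₂(5/7) = -0.1517
  i=1: (1/8) × log₂((1/8)/(3/16)) = (1/8) × log₂(2/3) = -0.0731
  i=2: (1/16) × log₂((1/16)/(3/16)) = (1/16) × log₂(1/3) = -0.0991
  i=3: (1/2) × log₂((1/2)/(3/16)) = (1/2) × log₂(8/3) = 0.7075
D(P||Q) = -0.1517 - 0.0731 - 0.0991 + 0.7075
  = 0.3836 bits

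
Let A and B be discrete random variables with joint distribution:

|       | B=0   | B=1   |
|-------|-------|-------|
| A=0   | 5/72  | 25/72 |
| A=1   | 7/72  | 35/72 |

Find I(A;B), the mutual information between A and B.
Marginal P(A) (row sums):
  P(A=0) = 5/72 + 25/72 = 5/12
  P(A=1) = 7/72 + 35/72 = 7/12
Marginal P(B) (column sums):
  P(B=0) = 5/72 + 7/72 = 1/6
  P(B=1) = 25/72 + 35/72 = 5/6

H(A) = -[(5/12)·log₂(5/12) + (7/12)·log₂(7/12)]
  = 0.5263 + 0.4536
  = 0.9799 bits
H(B) = -[(1/6)·log₂(1/6) + (5/6)·log₂(5/6)]
  = 0.4308 + 0.2192
  = 0.6500 bits
H(A,B) = -[(5/72)·log₂(5/72) + (25/72)·log₂(25/72) + (7/72)·log₂(7/72) + (35/72)·log₂(35/72)]
  = 0.2672 + 0.5299 + 0.3269 + 0.5059
  = 1.6299 bits

I(A;B) = H(A) + H(B) - H(A,B)
  = 0.9799 + 0.6500 - 1.6299
  = 0.0000 bits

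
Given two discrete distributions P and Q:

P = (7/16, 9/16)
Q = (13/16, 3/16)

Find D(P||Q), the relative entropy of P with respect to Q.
D(P||Q) = Σ P(i) log₂(P(i)/Q(i))
  i=0: (7/16) × log₂((7/16)/(13/16)) = (7/16) × log₂(7/13) = -0.3907
  i=1: (9/16) × log₂((9/16)/(3/16)) = (9/16) × log₂(3) = 0.8915
D(P||Q) = -0.3907 + 0.8915
  = 0.5008 bits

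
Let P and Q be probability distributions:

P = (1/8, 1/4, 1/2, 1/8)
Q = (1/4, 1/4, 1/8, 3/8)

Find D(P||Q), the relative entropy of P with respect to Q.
D(P||Q) = Σ P(i) log₂(P(i)/Q(i))
  i=0: (1/8) × log₂((1/8)/(1/4)) = (1/8) × log₂(1/2) = -0.1250
  i=1: (1/4) × log₂((1/4)/(1/4)) = (1/4) × log₂(1) = 0.0000
  i=2: (1/2) × log₂((1/2)/(1/8)) = (1/2) × log₂(4) = 1.0000
  i=3: (1/8) × log₂((1/8)/(3/8)) = (1/8) × log₂(1/3) = -0.1981
D(P||Q) = -0.1250 + 0.0000 + 1.0000 - 0.1981
  = 0.6769 bits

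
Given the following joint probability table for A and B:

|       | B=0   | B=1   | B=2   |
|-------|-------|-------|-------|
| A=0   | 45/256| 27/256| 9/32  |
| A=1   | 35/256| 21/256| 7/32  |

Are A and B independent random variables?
Marginal P(A) (row sums):
  P(A=0) = 45/256 + 27/256 + 9/32 = 9/16
  P(A=1) = 35/256 + 21/256 + 7/32 = 7/16
Marginal P(B) (column sums):
  P(B=0) = 45/256 + 35/256 = 5/16
  P(B=1) = 27/256 + 21/256 = 3/16
  P(B=2) = 9/32 + 7/32 = 1/2

A and B are independent iff P(A=i,B=j) = P(A=i)·P(B=j) for every cell.
  P(A=0)·P(B=0) = 9/16 × 5/16 = 45/256 = P(A=0,B=0) ✓
  P(A=0)·P(B=1) = 9/16 × 3/16 = 27/256 = P(A=0,B=1) ✓
  P(A=0)·P(B=2) = 9/16 × 1/2 = 9/32 = P(A=0,B=2) ✓
  P(A=1)·P(B=0) = 7/16 × 5/16 = 35/256 = P(A=1,B=0) ✓
  P(A=1)·P(B=1) = 7/16 × 3/16 = 21/256 = P(A=1,B=1) ✓
  P(A=1)·P(B=2) = 7/16 × 1/2 = 7/32 = P(A=1,B=2) ✓

Yes, A and B are independent: every cell factors, so I(A;B) = 0 bits.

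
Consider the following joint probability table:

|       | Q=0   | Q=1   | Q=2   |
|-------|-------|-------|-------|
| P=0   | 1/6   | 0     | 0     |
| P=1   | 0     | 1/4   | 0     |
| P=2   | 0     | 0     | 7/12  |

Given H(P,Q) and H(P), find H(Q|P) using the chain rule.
From the chain rule: H(P,Q) = H(P) + H(Q|P)
Therefore: H(Q|P) = H(P,Q) - H(P)

H(P,Q) = -[(1/6)·log₂(1/6) + (1/4)·log₂(1/4) + (7/12)·log₂(7/12)]
  = 0.4308 + 0.5000 + 0.4536
  = 1.3844 bits
Marginal P(P) (row sums):
  P(P=0) = 1/6 + 0 + 0 = 1/6
  P(P=1) = 0 + 1/4 + 0 = 1/4
  P(P=2) = 0 + 0 + 7/12 = 7/12
H(P) = -[(1/6)·log₂(1/6) + (1/4)·log₂(1/4) + (7/12)·log₂(7/12)]
  = 0.4308 + 0.5000 + 0.4536
  = 1.3844 bits

H(Q|P) = 1.3844 - 1.3844 = 0.0000 bits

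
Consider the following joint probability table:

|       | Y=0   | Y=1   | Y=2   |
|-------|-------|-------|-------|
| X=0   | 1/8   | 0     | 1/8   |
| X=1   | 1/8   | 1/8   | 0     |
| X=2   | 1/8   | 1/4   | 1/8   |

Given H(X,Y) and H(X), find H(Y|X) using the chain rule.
From the chain rule: H(X,Y) = H(X) + H(Y|X)
Therefore: H(Y|X) = H(X,Y) - H(X)

H(X,Y) = -[(1/8)·log₂(1/8) + (1/8)·log₂(1/8) + (1/8)·log₂(1/8) + (1/8)·log₂(1/8) + (1/8)·log₂(1/8) + (1/4)·log₂(1/4) + (1/8)·log₂(1/8)]
  = 0.3750 + 0.3750 + 0.3750 + 0.3750 + 0.3750 + 0.5000 + 0.3750
  = 2.7500 bits
Marginal P(X) (row sums):
  P(X=0) = 1/8 + 0 + 1/8 = 1/4
  P(X=1) = 1/8 + 1/8 + 0 = 1/4
  P(X=2) = 1/8 + 1/4 + 1/8 = 1/2
H(X) = -[(1/4)·log₂(1/4) + (1/4)·log₂(1/4) + (1/2)·log₂(1/2)]
  = 0.5000 + 0.5000 + 0.5000
  = 1.5000 bits

H(Y|X) = 2.7500 - 1.5000 = 1.2500 bits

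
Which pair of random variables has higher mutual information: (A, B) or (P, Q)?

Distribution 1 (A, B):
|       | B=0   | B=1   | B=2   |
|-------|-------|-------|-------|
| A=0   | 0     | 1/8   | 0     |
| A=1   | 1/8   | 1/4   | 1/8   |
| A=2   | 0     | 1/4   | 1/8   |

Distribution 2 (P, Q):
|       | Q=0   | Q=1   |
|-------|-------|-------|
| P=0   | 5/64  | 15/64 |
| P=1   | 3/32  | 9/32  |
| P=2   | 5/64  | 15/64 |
Distribution 1 (A, B):
Marginal P(A) (row sums):
  P(A=0) = 0 + 1/8 + 0 = 1/8
  P(A=1) = 1/8 + 1/4 + 1/8 = 1/2
  P(A=2) = 0 + 1/4 + 1/8 = 3/8
Marginal P(B) (column sums):
  P(B=0) = 0 + 1/8 + 0 = 1/8
  P(B=1) = 1/8 + 1/4 + 1/4 = 5/8
  P(B=2) = 0 + 1/8 + 1/8 = 1/4

H(A) = -[(1/8)·log₂(1/8) + (1/2)·log₂(1/2) + (3/8)·log₂(3/8)]
  = 0.3750 + 0.5000 + 0.5306
  = 1.4056 bits
H(B) = -[(1/8)·log₂(1/8) + (5/8)·log₂(5/8) + (1/4)·log₂(1/4)]
  = 0.3750 + 0.4238 + 0.5000
  = 1.2988 bits
H(A,B) = -[(1/8)·log₂(1/8) + (1/8)·log₂(1/8) + (1/4)·log₂(1/4) + (1/8)·log₂(1/8) + (1/4)·log₂(1/4) + (1/8)·log₂(1/8)]
  = 0.3750 + 0.3750 + 0.5000 + 0.3750 + 0.5000 + 0.3750
  = 2.5000 bits

I(A;B) = H(A) + H(B) - H(A,B)
  = 1.4056 + 1.2988 - 2.5000
  = 0.2044 bits

Distribution 2 (P, Q):
Marginal P(P) (row sums):
  P(P=0) = 5/64 + 15/64 = 5/16
  P(P=1) = 3/32 + 9/32 = 3/8
  P(P=2) = 5/64 + 15/64 = 5/16
Marginal P(Q) (column sums):
  P(Q=0) = 5/64 + 3/32 + 5/64 = 1/4
  P(Q=1) = 15/64 + 9/32 + 15/64 = 3/4

H(P) = -[(5/16)·log₂(5/16) + (3/8)·log₂(3/8) + (5/16)·log₂(5/16)]
  = 0.5244 + 0.5306 + 0.5244
  = 1.5794 bits
H(Q) = -[(1/4)·log₂(1/4) + (3/4)·log₂(3/4)]
  = 0.5000 + 0.3113
  = 0.8113 bits
H(P,Q) = -[(5/64)·log₂(5/64) + (15/64)·log₂(15/64) + (3/32)·log₂(3/32) + (9/32)·log₂(9/32) + (5/64)·log₂(5/64) + (15/64)·log₂(15/64)]
  = 0.2873 + 0.4906 + 0.3202 + 0.5147 + 0.2873 + 0.4906
  = 2.3907 bits

I(P;Q) = H(P) + H(Q) - H(P,Q)
  = 1.5794 + 0.8113 - 2.3907
  = 0.0000 bits

I(A;B) = 0.2044 bits > I(P;Q) = 0.0000 bits, so (A, B) has the higher mutual information (stronger dependence).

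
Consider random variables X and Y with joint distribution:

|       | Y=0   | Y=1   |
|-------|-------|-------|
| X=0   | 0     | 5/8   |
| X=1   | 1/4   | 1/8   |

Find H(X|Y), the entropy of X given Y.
Marginal P(Y) (column sums):
  P(Y=0) = 0 + 1/4 = 1/4
  P(Y=1) = 5/8 + 1/8 = 3/4

H(X|Y) = -Σ P(X,Y)·log₂ P(X|Y), where P(X|Y) = P(X,Y) / P(Y)
  (cells with P(X,Y) = 0 contribute 0)
  (X=0,Y=1): P(X|Y) = (5/8)/(3/4) = 5/6;  -(5/8)·log₂(5/6) = 0.1644
  (X=1,Y=0): P(X|Y) = (1/4)/(1/4) = 1;  -(1/4)·log₂(1) = 0.0000
  (X=1,Y=1): P(X|Y) = (1/8)/(3/4) = 1/6;  -(1/8)·log₂(1/6) = 0.3231
H(X|Y) = 0.1644 + 0.0000 + 0.3231
  = 0.4875 bits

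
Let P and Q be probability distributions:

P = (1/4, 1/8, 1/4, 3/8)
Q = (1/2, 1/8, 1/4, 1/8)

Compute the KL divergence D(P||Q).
D(P||Q) = Σ P(i) log₂(P(i)/Q(i))
  i=0: (1/4) × log₂((1/4)/(1/2)) = (1/4) × log₂(1/2) = -0.2500
  i=1: (1/8) × log₂((1/8)/(1/8)) = (1/8) × log₂(1) = 0.0000
  i=2: (1/4) × log₂((1/4)/(1/4)) = (1/4) × log₂(1) = 0.0000
  i=3: (3/8) × log₂((3/8)/(1/8)) = (3/8) × log₂(3) = 0.5944
D(P||Q) = -0.2500 + 0.0000 + 0.0000 + 0.5944
  = 0.3444 bits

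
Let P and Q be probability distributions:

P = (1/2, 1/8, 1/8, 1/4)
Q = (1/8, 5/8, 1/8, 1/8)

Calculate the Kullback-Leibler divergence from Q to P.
D(P||Q) = Σ P(i) log₂(P(i)/Q(i))
  i=0: (1/2) × log₂((1/2)/(1/8)) = (1/2) × log₂(4) = 1.0000
  i=1: (1/8) × log₂((1/8)/(5/8)) = (1/8) × log₂(1/5) = -0.2902
  i=2: (1/8) × log₂((1/8)/(1/8)) = (1/8) × log₂(1) = 0.0000
  i=3: (1/4) × log₂((1/4)/(1/8)) = (1/4) × log₂(2) = 0.2500
D(P||Q) = 1.0000 - 0.2902 + 0.0000 + 0.2500
  = 0.9598 bits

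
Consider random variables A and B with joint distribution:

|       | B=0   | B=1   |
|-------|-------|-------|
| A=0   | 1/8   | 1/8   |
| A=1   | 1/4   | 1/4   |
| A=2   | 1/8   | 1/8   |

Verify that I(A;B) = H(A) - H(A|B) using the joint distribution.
Left side, from I(A;B) = H(A) + H(B) - H(A,B):
Marginal P(A) (row sums):
  P(A=0) = 1/8 + 1/8 = 1/4
  P(A=1) = 1/4 + 1/4 = 1/2
  P(A=2) = 1/8 + 1/8 = 1/4
Marginal P(B) (column sums):
  P(B=0) = 1/8 + 1/4 + 1/8 = 1/2
  P(B=1) = 1/8 + 1/4 + 1/8 = 1/2

H(A) = -[(1/4)·log₂(1/4) + (1/2)·log₂(1/2) + (1/4)·log₂(1/4)]
  = 0.5000 + 0.5000 + 0.5000
  = 1.5000 bits
H(B) = -[(1/2)·log₂(1/2) + (1/2)·log₂(1/2)]
  = 0.5000 + 0.5000
  = 1.0000 bits
H(A,B) = -[(1/8)·log₂(1/8) + (1/8)·log₂(1/8) + (1/4)·log₂(1/4) + (1/4)·log₂(1/4) + (1/8)·log₂(1/8) + (1/8)·log₂(1/8)]
  = 0.3750 + 0.3750 + 0.5000 + 0.5000 + 0.3750 + 0.3750
  = 2.5000 bits

I(A;B) = H(A) + H(B) - H(A,B)
  = 1.5000 + 1.0000 - 2.5000
  = 0.0000 bits

Right side, with H(A|B) computed directly from the conditional probabilities:
H(A|B) = -Σ P(A,B)·log₂ P(A|B), where P(A|B) = P(A,B) / P(B)
  (A=0,B=0): P(A|B) = (1/8)/(1/2) = 1/4;  -(1/8)·log₂(1/4) = 0.2500
  (A=0,B=1): P(A|B) = (1/8)/(1/2) = 1/4;  -(1/8)·log₂(1/4) = 0.2500
  (A=1,B=0): P(A|B) = (1/4)/(1/2) = 1/2;  -(1/4)·log₂(1/2) = 0.2500
  (A=1,B=1): P(A|B) = (1/4)/(1/2) = 1/2;  -(1/4)·log₂(1/2) = 0.2500
  (A=2,B=0): P(A|B) = (1/8)/(1/2) = 1/4;  -(1/8)·log₂(1/4) = 0.2500
  (A=2,B=1): P(A|B) = (1/8)/(1/2) = 1/4;  -(1/8)·log₂(1/4) = 0.2500
H(A|B) = 0.2500 + 0.2500 + 0.2500 + 0.2500 + 0.2500 + 0.2500
  = 1.5000 bits
H(A) - H(A|B) = 1.5000 - 1.5000 = 0.0000 bits

Both sides equal 0.0000 bits, so I(A;B) = H(A) - H(A|B) ✓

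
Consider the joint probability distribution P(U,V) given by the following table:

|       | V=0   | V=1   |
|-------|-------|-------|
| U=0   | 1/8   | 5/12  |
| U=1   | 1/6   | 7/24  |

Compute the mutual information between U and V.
Marginal P(U) (row sums):
  P(U=0) = 1/8 + 5/12 = 13/24
  P(U=1) = 1/6 + 7/24 = 11/24
Marginal P(V) (column sums):
  P(V=0) = 1/8 + 1/6 = 7/24
  P(V=1) = 5/12 + 7/24 = 17/24

H(U) = -[(13/24)·log₂(13/24) + (11/24)·log₂(11/24)]
  = 0.4791 + 0.5159
  = 0.9950 bits
H(V) = -[(7/24)·log₂(7/24) + (17/24)·log₂(17/24)]
  = 0.5185 + 0.3524
  = 0.8709 bits
H(U,V) = -[(1/8)·log₂(1/8) + (5/12)·log₂(5/12) + (1/6)·log₂(1/6) + (7/24)·log₂(7/24)]
  = 0.3750 + 0.5263 + 0.4308 + 0.5185
  = 1.8506 bits

I(U;V) = H(U) + H(V) - H(U,V)
  = 0.9950 + 0.8709 - 1.8506
  = 0.0153 bits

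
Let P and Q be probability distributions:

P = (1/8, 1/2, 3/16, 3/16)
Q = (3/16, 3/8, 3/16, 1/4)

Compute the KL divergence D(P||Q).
D(P||Q) = Σ P(i) log₂(P(i)/Q(i))
  i=0: (1/8) × log₂((1/8)/(3/16)) = (1/8) × log₂(2/3) = -0.0731
  i=1: (1/2) × log₂((1/2)/(3/8)) = (1/2) × log₂(4/3) = 0.2075
  i=2: (3/16) × log₂((3/16)/(3/16)) = (3/16) × log₂(1) = 0.0000
  i=3: (3/16) × log₂((3/16)/(1/4)) = (3/16) × log₂(3/4) = -0.0778
D(P||Q) = -0.0731 + 0.2075 + 0.0000 - 0.0778
  = 0.0566 bits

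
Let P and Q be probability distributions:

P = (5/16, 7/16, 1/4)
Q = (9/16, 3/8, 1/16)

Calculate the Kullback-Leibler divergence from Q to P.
D(P||Q) = Σ P(i) log₂(P(i)/Q(i))
  i=0: (5/16) × log₂((5/16)/(9/16)) = (5/16) × log₂(5/9) = -0.2650
  i=1: (7/16) × log₂((7/16)/(3/8)) = (7/16) × log₂(7/6) = 0.0973
  i=2: (1/4) × log₂((1/4)/(1/16)) = (1/4) × log₂(4) = 0.5000
D(P||Q) = -0.2650 + 0.0973 + 0.5000
  = 0.3323 bits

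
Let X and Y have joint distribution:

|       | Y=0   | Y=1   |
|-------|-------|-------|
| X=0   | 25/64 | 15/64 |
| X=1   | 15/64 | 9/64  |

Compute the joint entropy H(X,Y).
H(X,Y) = -Σ P(X,Y) log₂ P(X,Y), summed over the non-zero cells:
H(X,Y) = -[(25/64)·log₂(25/64) + (15/64)·log₂(15/64) + (15/64)·log₂(15/64) + (9/64)·log₂(9/64)]
  = 0.5297 + 0.4906 + 0.4906 + 0.3980
  = 1.9089 bits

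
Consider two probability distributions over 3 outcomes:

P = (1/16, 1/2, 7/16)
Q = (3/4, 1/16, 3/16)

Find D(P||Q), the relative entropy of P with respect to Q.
D(P||Q) = Σ P(i) log₂(P(i)/Q(i))
  i=0: (1/16) × log₂((1/16)/(3/4)) = (1/16) × log₂(1/12) = -0.2241
  i=1: (1/2) × log₂((1/2)/(1/16)) = (1/2) × log₂(8) = 1.5000
  i=2: (7/16) × log₂((7/16)/(3/16)) = (7/16) × log₂(7/3) = 0.5348
D(P||Q) = -0.2241 + 1.5000 + 0.5348
  = 1.8107 bits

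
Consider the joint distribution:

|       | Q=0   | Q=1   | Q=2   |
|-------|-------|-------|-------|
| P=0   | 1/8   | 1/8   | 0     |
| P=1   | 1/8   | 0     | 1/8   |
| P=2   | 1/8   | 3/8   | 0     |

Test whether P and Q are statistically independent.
Marginal P(P) (row sums):
  P(P=0) = 1/8 + 1/8 + 0 = 1/4
  P(P=1) = 1/8 + 0 + 1/8 = 1/4
  P(P=2) = 1/8 + 3/8 + 0 = 1/2
Marginal P(Q) (column sums):
  P(Q=0) = 1/8 + 1/8 + 1/8 = 3/8
  P(Q=1) = 1/8 + 0 + 3/8 = 1/2
  P(Q=2) = 0 + 1/8 + 0 = 1/8

P and Q are independent iff P(P=i,Q=j) = P(P=i)·P(Q=j) for every cell.
  P(P=0)·P(Q=0) = 1/4 × 3/8 = 3/32, but P(P=0,Q=0) = 1/8 ✗

No, P and Q are not independent. Quantitatively, I(P;Q) > 0:

H(P) = -[(1/4)·log₂(1/4) + (1/4)·log₂(1/4) + (1/2)·log₂(1/2)]
  = 0.5000 + 0.5000 + 0.5000
  = 1.5000 bits
H(Q) = -[(3/8)·log₂(3/8) + (1/2)·log₂(1/2) + (1/8)·log₂(1/8)]
  = 0.5306 + 0.5000 + 0.3750
  = 1.4056 bits
H(P,Q) = -[(1/8)·log₂(1/8) + (1/8)·log₂(1/8) + (1/8)·log₂(1/8) + (1/8)·log₂(1/8) + (1/8)·log₂(1/8) + (3/8)·log₂(3/8)]
  = 0.3750 + 0.3750 + 0.3750 + 0.3750 + 0.3750 + 0.5306
  = 2.4056 bits
I(P;Q) = H(P) + H(Q) - H(P,Q) = 1.5000 + 1.4056 - 2.4056 = 0.5000 bits > 0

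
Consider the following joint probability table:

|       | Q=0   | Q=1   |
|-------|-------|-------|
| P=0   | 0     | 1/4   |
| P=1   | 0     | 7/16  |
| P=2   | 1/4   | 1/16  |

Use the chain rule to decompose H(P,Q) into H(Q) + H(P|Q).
By the chain rule: H(P,Q) = H(Q) + H(P|Q)

Marginal P(Q) (column sums):
  P(Q=0) = 0 + 0 + 1/4 = 1/4
  P(Q=1) = 1/4 + 7/16 + 1/16 = 3/4
H(Q) = -[(1/4)·log₂(1/4) + (3/4)·log₂(3/4)]
  = 0.5000 + 0.3113
  = 0.8113 bits
H(P|Q) = -Σ P(P,Q)·log₂ P(P|Q), where P(P|Q) = P(P,Q) / P(Q)
  (cells with P(P,Q) = 0 contribute 0)
  (P=0,Q=1): P(P|Q) = (1/4)/(3/4) = 1/3;  -(1/4)·log₂(1/3) = 0.3962
  (P=1,Q=1): P(P|Q) = (7/16)/(3/4) = 7/12;  -(7/16)·log₂(7/12) = 0.3402
  (P=2,Q=0): P(P|Q) = (1/4)/(1/4) = 1;  -(1/4)·log₂(1) = 0.0000
  (P=2,Q=1): P(P|Q) = (1/16)/(3/4) = 1/12;  -(1/16)·log₂(1/12) = 0.2241
H(P|Q) = 0.3962 + 0.3402 + 0.0000 + 0.2241
  = 0.9605 bits

H(P,Q) = H(Q) + H(P|Q) = 0.8113 + 0.9605 = 1.7718 bits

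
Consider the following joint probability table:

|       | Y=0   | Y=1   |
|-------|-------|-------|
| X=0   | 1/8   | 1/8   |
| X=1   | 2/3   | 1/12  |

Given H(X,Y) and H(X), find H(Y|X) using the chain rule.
From the chain rule: H(X,Y) = H(X) + H(Y|X)
Therefore: H(Y|X) = H(X,Y) - H(X)

H(X,Y) = -[(1/8)·log₂(1/8) + (1/8)·log₂(1/8) + (2/3)·log₂(2/3) + (1/12)·log₂(1/12)]
  = 0.3750 + 0.3750 + 0.3900 + 0.2987
  = 1.4387 bits
Marginal P(X) (row sums):
  P(X=0) = 1/8 + 1/8 = 1/4
  P(X=1) = 2/3 + 1/12 = 3/4
H(X) = -[(1/4)·log₂(1/4) + (3/4)·log₂(3/4)]
  = 0.5000 + 0.3113
  = 0.8113 bits

H(Y|X) = 1.4387 - 0.8113 = 0.6274 bits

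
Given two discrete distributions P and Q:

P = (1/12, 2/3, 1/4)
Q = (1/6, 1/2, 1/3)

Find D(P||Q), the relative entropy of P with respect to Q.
D(P||Q) = Σ P(i) log₂(P(i)/Q(i))
  i=0: (1/12) × log₂((1/12)/(1/6)) = (1/12) × log₂(1/2) = -0.0833
  i=1: (2/3) × log₂((2/3)/(1/2)) = (2/3) × log₂(4/3) = 0.2767
  i=2: (1/4) × log₂((1/4)/(1/3)) = (1/4) × log₂(3/4) = -0.1038
D(P||Q) = -0.0833 + 0.2767 - 0.1038
  = 0.0896 bits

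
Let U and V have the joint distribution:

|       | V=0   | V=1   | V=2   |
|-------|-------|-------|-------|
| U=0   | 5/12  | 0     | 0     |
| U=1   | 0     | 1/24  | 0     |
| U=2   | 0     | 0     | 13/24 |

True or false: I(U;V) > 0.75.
Marginal P(U) (row sums):
  P(U=0) = 5/12 + 0 + 0 = 5/12
  P(U=1) = 0 + 1/24 + 0 = 1/24
  P(U=2) = 0 + 0 + 13/24 = 13/24
Marginal P(V) (column sums):
  P(V=0) = 5/12 + 0 + 0 = 5/12
  P(V=1) = 0 + 1/24 + 0 = 1/24
  P(V=2) = 0 + 0 + 13/24 = 13/24

H(U) = -[(5/12)·log₂(5/12) + (1/24)·log₂(1/24) + (13/24)·log₂(13/24)]
  = 0.5263 + 0.1910 + 0.4791
  = 1.1964 bits
H(V) = -[(5/12)·log₂(5/12) + (1/24)·log₂(1/24) + (13/24)·log₂(13/24)]
  = 0.5263 + 0.1910 + 0.4791
  = 1.1964 bits
H(U,V) = -[(5/12)·log₂(5/12) + (1/24)·log₂(1/24) + (13/24)·log₂(13/24)]
  = 0.5263 + 0.1910 + 0.4791
  = 1.1964 bits

I(U;V) = H(U) + H(V) - H(U,V)
  = 1.1964 + 1.1964 - 1.1964
  = 1.1964 bits

True. I(U;V) = 1.1964 bits, which is > 0.75 bits.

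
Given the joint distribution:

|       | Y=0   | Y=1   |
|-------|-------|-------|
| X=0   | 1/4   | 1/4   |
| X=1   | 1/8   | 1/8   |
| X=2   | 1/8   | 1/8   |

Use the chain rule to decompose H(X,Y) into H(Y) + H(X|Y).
By the chain rule: H(X,Y) = H(Y) + H(X|Y)

Marginal P(Y) (column sums):
  P(Y=0) = 1/4 + 1/8 + 1/8 = 1/2
  P(Y=1) = 1/4 + 1/8 + 1/8 = 1/2
H(Y) = -[(1/2)·log₂(1/2) + (1/2)·log₂(1/2)]
  = 0.5000 + 0.5000
  = 1.0000 bits
H(X|Y) = -Σ P(X,Y)·log₂ P(X|Y), where P(X|Y) = P(X,Y) / P(Y)
  (X=0,Y=0): P(X|Y) = (1/4)/(1/2) = 1/2;  -(1/4)·log₂(1/2) = 0.2500
  (X=0,Y=1): P(X|Y) = (1/4)/(1/2) = 1/2;  -(1/4)·log₂(1/2) = 0.2500
  (X=1,Y=0): P(X|Y) = (1/8)/(1/2) = 1/4;  -(1/8)·log₂(1/4) = 0.2500
  (X=1,Y=1): P(X|Y) = (1/8)/(1/2) = 1/4;  -(1/8)·log₂(1/4) = 0.2500
  (X=2,Y=0): P(X|Y) = (1/8)/(1/2) = 1/4;  -(1/8)·log₂(1/4) = 0.2500
  (X=2,Y=1): P(X|Y) = (1/8)/(1/2) = 1/4;  -(1/8)·log₂(1/4) = 0.2500
H(X|Y) = 0.2500 + 0.2500 + 0.2500 + 0.2500 + 0.2500 + 0.2500
  = 1.5000 bits

H(X,Y) = H(Y) + H(X|Y) = 1.0000 + 1.5000 = 2.5000 bits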